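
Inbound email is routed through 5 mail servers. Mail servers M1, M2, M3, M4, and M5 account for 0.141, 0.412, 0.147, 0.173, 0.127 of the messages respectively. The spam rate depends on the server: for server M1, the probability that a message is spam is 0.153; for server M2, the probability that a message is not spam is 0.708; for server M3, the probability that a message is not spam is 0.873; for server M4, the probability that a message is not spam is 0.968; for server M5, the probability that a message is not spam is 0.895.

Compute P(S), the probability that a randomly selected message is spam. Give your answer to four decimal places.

P(S|M2) = 1 − 0.708 = 0.292.
P(S|M3) = 1 − 0.873 = 0.127.
P(S|M4) = 1 − 0.968 = 0.032.
P(S|M5) = 1 − 0.895 = 0.105.
P(S) = P(S|M1)·P(M1) + P(S|M2)·P(M2) + P(S|M3)·P(M3) + P(S|M4)·P(M4) + P(S|M5)·P(M5)
      = 0.153·0.141 + 0.292·0.412 + 0.127·0.147 + 0.032·0.173 + 0.105·0.127
      = 0.021573 + 0.120304 + 0.018669 + 0.005536 + 0.013335 = 0.179417

P(S) ≈ 0.1794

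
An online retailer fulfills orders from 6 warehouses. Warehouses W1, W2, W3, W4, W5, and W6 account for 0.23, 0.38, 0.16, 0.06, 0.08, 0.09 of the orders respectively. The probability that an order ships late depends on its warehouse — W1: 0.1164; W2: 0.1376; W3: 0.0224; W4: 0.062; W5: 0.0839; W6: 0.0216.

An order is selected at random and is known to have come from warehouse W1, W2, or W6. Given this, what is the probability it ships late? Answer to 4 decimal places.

Let S = {W1, W2, W6}.
P(S) = 0.23 + 0.38 + 0.09 = 0.7.
P(L ∩ S) = 0.1164·0.23 + 0.1376·0.38 + 0.0216·0.09 = 0.026772 + 0.052288 + 0.001944 = 0.081004.
P(L | S) = 0.081004 / 0.7 = 0.115720…

0.1157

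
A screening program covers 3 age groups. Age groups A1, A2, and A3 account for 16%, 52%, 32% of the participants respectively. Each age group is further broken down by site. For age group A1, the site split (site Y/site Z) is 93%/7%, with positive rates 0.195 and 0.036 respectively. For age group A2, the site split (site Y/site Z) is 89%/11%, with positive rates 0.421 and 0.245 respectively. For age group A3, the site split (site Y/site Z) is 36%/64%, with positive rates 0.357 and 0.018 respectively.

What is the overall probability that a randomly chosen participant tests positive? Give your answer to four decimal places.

P(T|A1) = 0.93·0.195 + 0.07·0.036 = 0.18135 + 0.00252 = 0.18387
P(T|A2) = 0.89·0.421 + 0.11·0.245 = 0.37469 + 0.02695 = 0.40164
P(T|A3) = 0.36·0.357 + 0.64·0.018 = 0.12852 + 0.01152 = 0.14004
Then overall,
P(T) = 0.16·0.18387 + 0.52·0.40164 + 0.32·0.14004
      = 0.0294192 + 0.2088528 + 0.0448128 = 0.2830848

P(T) ≈ 0.2831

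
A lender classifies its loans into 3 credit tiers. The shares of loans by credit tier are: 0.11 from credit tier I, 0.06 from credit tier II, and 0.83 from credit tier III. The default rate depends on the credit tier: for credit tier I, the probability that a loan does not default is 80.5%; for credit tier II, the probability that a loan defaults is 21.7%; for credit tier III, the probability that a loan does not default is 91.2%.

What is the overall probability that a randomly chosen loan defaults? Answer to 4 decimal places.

P(D|I) = 1 − 0.805 = 0.195.
P(D|III) = 1 − 0.912 = 0.088.
P(D) = P(D|I)·P(I) + P(D|II)·P(II) + P(D|III)·P(III)
      = 0.195·0.11 + 0.217·0.06 + 0.088·0.83
      = 0.02145 + 0.01302 + 0.07304 = 0.10751

P(D) ≈ 0.1075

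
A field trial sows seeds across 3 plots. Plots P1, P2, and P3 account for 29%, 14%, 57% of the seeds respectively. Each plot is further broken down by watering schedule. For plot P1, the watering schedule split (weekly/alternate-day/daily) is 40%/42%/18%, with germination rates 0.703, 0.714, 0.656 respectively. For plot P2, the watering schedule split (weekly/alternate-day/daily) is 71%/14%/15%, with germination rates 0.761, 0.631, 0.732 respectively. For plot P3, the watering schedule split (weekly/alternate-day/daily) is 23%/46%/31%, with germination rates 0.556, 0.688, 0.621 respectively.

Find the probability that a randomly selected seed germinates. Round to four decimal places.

P(G|P1) = 0.4·0.703 + 0.42·0.714 + 0.18·0.656 = 0.2812 + 0.29988 + 0.11808 = 0.69916
P(G|P2) = 0.71·0.761 + 0.14·0.631 + 0.15·0.732 = 0.54031 + 0.08834 + 0.1098 = 0.73845
P(G|P3) = 0.23·0.556 + 0.46·0.688 + 0.31·0.621 = 0.12788 + 0.31648 + 0.19251 = 0.63687
By total probability over the outer partition,
P(G) = 0.29·0.69916 + 0.14·0.73845 + 0.57·0.63687
      = 0.2027564 + 0.103383 + 0.3630159 = 0.6691553

P(G) ≈ 0.6692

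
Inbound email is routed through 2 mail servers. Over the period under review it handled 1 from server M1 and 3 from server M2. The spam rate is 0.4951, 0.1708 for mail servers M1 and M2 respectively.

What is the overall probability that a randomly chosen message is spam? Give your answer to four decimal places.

0.2519

Total: 1 + 3 = 4.
P(M1) = 1/4 = 0.25. P(M2) = 3/4 = 0.75.
P(S) = P(S|M1)·P(M1) + P(S|M2)·P(M2)
      = 0.4951·0.25 + 0.1708·0.75
      = 0.123775 + 0.1281 = 0.251875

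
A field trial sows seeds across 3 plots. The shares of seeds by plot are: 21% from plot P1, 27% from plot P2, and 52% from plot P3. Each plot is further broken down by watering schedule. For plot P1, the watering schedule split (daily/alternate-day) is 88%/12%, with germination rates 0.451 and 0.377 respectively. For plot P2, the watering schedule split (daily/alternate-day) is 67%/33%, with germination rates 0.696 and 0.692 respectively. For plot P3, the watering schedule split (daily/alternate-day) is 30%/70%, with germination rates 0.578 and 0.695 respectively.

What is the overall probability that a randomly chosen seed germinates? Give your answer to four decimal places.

P(G|P1) = 0.88·0.451 + 0.12·0.377 = 0.39688 + 0.04524 = 0.44212
P(G|P2) = 0.67·0.696 + 0.33·0.692 = 0.46632 + 0.22836 = 0.69468
P(G|P3) = 0.3·0.578 + 0.7·0.695 = 0.1734 + 0.4865 = 0.6599
Then overall,
P(G) = 0.21·0.44212 + 0.27·0.69468 + 0.52·0.6599
      = 0.0928452 + 0.1875636 + 0.343148 = 0.6235568

0.6236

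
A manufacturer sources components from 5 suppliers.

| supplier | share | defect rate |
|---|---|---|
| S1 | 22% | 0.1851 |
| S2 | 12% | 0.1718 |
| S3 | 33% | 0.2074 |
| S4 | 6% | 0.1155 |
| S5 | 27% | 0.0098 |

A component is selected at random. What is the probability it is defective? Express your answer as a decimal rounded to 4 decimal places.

By the law of total probability,
P(D) = P(D|S1)·P(S1) + P(D|S2)·P(S2) + P(D|S3)·P(S3) + P(D|S4)·P(S4) + P(D|S5)·P(S5)
      = 0.1851·0.22 + 0.1718·0.12 + 0.2074·0.33 + 0.1155·0.06 + 0.0098·0.27
      = 0.040722 + 0.020616 + 0.068442 + 0.00693 + 0.002646 = 0.139356

0.1394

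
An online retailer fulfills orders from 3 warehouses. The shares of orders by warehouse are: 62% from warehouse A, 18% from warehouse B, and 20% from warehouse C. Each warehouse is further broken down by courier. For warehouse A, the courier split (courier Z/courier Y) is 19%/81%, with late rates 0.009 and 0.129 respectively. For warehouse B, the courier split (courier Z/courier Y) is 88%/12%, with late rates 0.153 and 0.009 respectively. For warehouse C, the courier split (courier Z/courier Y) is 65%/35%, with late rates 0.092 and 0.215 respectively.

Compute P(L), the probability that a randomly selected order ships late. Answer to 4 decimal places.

P(L|A) = 0.19·0.009 + 0.81·0.129 = 0.00171 + 0.10449 = 0.1062
P(L|B) = 0.88·0.153 + 0.12·0.009 = 0.13464 + 0.00108 = 0.13572
P(L|C) = 0.65·0.092 + 0.35·0.215 = 0.0598 + 0.07525 = 0.13505
By total probability over the outer partition,
P(L) = 0.62·0.1062 + 0.18·0.13572 + 0.2·0.13505
      = 0.065844 + 0.0244296 + 0.02701 = 0.1172836

0.1173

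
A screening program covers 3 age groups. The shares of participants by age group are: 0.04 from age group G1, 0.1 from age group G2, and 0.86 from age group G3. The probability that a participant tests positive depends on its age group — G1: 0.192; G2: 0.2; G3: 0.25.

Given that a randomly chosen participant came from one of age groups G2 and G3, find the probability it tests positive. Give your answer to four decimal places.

0.2448

Let S = {G2, G3}.
P(S) = 0.1 + 0.86 = 0.96.
P(T ∩ S) = 0.2·0.1 + 0.25·0.86 = 0.02 + 0.215 = 0.235.
P(T | S) = 0.235 / 0.96 = 0.244792…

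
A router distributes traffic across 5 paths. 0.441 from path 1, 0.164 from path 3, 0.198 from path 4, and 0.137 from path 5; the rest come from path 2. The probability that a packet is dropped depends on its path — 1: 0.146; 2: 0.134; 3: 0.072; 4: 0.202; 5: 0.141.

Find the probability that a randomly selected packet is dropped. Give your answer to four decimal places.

P(L) ≈ 0.1435

P(2) = 1 − (0.441 + 0.164 + 0.198 + 0.137) = 0.06.
P(L) = P(L|1)·P(1) + P(L|2)·P(2) + P(L|3)·P(3) + P(L|4)·P(4) + P(L|5)·P(5)
      = 0.146·0.441 + 0.134·0.06 + 0.072·0.164 + 0.202·0.198 + 0.141·0.137
      = 0.064386 + 0.00804 + 0.011808 + 0.039996 + 0.019317 = 0.143547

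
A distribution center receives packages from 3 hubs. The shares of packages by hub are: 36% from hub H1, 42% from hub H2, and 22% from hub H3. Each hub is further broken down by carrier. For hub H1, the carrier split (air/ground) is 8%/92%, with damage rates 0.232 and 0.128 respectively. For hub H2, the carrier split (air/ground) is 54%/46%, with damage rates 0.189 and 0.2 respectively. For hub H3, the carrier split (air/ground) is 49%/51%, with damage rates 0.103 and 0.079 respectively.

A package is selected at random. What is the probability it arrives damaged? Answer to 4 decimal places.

P(D) ≈ 0.1505

P(D|H1) = 0.08·0.232 + 0.92·0.128 = 0.01856 + 0.11776 = 0.13632
P(D|H2) = 0.54·0.189 + 0.46·0.2 = 0.10206 + 0.092 = 0.19406
P(D|H3) = 0.49·0.103 + 0.51·0.079 = 0.05047 + 0.04029 = 0.09076
Then overall,
P(D) = 0.36·0.13632 + 0.42·0.19406 + 0.22·0.09076
      = 0.0490752 + 0.0815052 + 0.0199672 = 0.1505476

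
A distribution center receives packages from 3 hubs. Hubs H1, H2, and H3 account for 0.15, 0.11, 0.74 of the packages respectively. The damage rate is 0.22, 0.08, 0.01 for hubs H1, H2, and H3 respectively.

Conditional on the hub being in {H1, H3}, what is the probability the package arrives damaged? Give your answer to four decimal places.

Let S = {H1, H3}.
P(S) = 0.15 + 0.74 = 0.89.
P(D ∩ S) = 0.22·0.15 + 0.01·0.74 = 0.033 + 0.0074 = 0.0404.
P(D | S) = 0.0404 / 0.89 = 0.045393…

0.0454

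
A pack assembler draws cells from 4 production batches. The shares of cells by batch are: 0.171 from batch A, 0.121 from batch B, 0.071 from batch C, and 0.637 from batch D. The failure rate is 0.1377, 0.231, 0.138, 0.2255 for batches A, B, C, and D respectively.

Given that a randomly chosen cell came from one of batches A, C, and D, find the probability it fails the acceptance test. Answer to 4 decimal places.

Let S = {A, C, D}.
P(S) = 0.171 + 0.071 + 0.637 = 0.879.
P(F ∩ S) = 0.1377·0.171 + 0.138·0.071 + 0.2255·0.637 = 0.0235467 + 0.009798 + 0.1436435 = 0.1769882.
P(F | S) = 0.1769882 / 0.879 = 0.201352…

0.2014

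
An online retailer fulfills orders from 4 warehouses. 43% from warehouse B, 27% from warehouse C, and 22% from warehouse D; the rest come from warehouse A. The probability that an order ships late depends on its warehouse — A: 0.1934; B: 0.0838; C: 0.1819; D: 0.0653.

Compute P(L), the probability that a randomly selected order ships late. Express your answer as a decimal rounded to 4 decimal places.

P(A) = 1 − (0.43 + 0.27 + 0.22) = 0.08.
P(L) = P(L|A)·P(A) + P(L|B)·P(B) + P(L|C)·P(C) + P(L|D)·P(D)
      = 0.1934·0.08 + 0.0838·0.43 + 0.1819·0.27 + 0.0653·0.22
      = 0.015472 + 0.036034 + 0.049113 + 0.014366 = 0.114985

0.1150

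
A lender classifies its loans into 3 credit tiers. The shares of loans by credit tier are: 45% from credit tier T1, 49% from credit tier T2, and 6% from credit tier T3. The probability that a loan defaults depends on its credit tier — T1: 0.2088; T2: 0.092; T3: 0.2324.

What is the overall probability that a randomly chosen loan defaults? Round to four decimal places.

0.1530

Using total probability over the partition,
P(D) = P(D|T1)·P(T1) + P(D|T2)·P(T2) + P(D|T3)·P(T3)
      = 0.2088·0.45 + 0.092·0.49 + 0.2324·0.06
      = 0.09396 + 0.04508 + 0.013944 = 0.152984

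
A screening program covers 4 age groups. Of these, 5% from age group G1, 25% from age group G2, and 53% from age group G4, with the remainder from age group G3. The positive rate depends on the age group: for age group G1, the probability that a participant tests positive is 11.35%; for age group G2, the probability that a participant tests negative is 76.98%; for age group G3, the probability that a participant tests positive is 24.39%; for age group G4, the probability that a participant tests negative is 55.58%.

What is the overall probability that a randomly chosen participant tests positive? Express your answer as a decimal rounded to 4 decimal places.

0.3401

P(G3) = 1 − (0.05 + 0.25 + 0.53) = 0.17.
P(T|G2) = 1 − 0.7698 = 0.2302.
P(T|G4) = 1 − 0.5558 = 0.4442.
Using total probability over the partition,
P(T) = P(T|G1)·P(G1) + P(T|G2)·P(G2) + P(T|G3)·P(G3) + P(T|G4)·P(G4)
      = 0.1135·0.05 + 0.2302·0.25 + 0.2439·0.17 + 0.4442·0.53
      = 0.005675 + 0.05755 + 0.041463 + 0.235426 = 0.340114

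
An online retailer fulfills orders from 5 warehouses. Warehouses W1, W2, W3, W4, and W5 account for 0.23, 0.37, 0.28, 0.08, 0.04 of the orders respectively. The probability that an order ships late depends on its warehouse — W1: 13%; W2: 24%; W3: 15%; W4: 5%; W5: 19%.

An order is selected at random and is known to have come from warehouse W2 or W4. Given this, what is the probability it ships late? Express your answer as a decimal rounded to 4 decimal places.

0.2062

Let S = {W2, W4}.
P(S) = 0.37 + 0.08 = 0.45.
P(L ∩ S) = 0.24·0.37 + 0.05·0.08 = 0.0888 + 0.004 = 0.0928.
P(L | S) = 0.0928 / 0.45 = 0.206222…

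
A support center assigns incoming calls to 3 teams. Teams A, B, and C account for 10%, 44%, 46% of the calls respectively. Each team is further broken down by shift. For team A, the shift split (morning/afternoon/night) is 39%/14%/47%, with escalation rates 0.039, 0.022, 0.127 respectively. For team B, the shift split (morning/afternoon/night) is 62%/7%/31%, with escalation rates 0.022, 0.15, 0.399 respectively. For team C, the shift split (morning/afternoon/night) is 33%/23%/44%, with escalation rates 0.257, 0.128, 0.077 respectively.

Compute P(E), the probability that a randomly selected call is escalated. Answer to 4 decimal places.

P(E|A) = 0.39·0.039 + 0.14·0.022 + 0.47·0.127 = 0.01521 + 0.00308 + 0.05969 = 0.07798
P(E|B) = 0.62·0.022 + 0.07·0.15 + 0.31·0.399 = 0.01364 + 0.0105 + 0.12369 = 0.14783
P(E|C) = 0.33·0.257 + 0.23·0.128 + 0.44·0.077 = 0.08481 + 0.02944 + 0.03388 = 0.14813
By total probability over the outer partition,
P(E) = 0.1·0.07798 + 0.44·0.14783 + 0.46·0.14813
      = 0.007798 + 0.0650452 + 0.0681398 = 0.140983

0.1410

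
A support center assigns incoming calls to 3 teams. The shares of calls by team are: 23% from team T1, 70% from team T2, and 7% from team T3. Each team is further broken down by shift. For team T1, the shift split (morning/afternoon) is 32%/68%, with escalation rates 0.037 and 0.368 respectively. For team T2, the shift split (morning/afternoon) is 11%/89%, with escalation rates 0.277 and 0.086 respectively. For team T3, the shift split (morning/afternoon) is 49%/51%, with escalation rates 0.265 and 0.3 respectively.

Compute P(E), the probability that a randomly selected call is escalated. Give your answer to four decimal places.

P(E|T1) = 0.32·0.037 + 0.68·0.368 = 0.01184 + 0.25024 = 0.26208
P(E|T2) = 0.11·0.277 + 0.89·0.086 = 0.03047 + 0.07654 = 0.10701
P(E|T3) = 0.49·0.265 + 0.51·0.3 = 0.12985 + 0.153 = 0.28285
Then overall,
P(E) = 0.23·0.26208 + 0.7·0.10701 + 0.07·0.28285
      = 0.0602784 + 0.074907 + 0.0197995 = 0.1549849

P(E) ≈ 0.1550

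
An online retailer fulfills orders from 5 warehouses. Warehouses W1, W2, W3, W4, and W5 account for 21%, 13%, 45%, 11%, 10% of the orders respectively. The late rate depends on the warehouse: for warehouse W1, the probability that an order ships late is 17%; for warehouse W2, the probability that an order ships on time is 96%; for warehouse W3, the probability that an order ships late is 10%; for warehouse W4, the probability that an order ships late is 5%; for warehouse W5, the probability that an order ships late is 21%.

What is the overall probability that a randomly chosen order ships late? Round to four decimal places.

P(L|W2) = 1 − 0.96 = 0.04.
By the law of total probability,
P(L) = P(L|W1)·P(W1) + P(L|W2)·P(W2) + P(L|W3)·P(W3) + P(L|W4)·P(W4) + P(L|W5)·P(W5)
      = 0.17·0.21 + 0.04·0.13 + 0.1·0.45 + 0.05·0.11 + 0.21·0.1
      = 0.0357 + 0.0052 + 0.045 + 0.0055 + 0.021 = 0.1124

P(L) ≈ 0.1124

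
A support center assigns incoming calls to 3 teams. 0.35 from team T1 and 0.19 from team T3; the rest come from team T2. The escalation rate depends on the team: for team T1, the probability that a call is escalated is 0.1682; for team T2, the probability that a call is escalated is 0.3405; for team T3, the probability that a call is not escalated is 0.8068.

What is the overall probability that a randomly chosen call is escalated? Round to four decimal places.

P(E) ≈ 0.2522

P(T2) = 1 − (0.35 + 0.19) = 0.46.
P(E|T3) = 1 − 0.8068 = 0.1932.
P(E) = P(E|T1)·P(T1) + P(E|T2)·P(T2) + P(E|T3)·P(T3)
      = 0.1682·0.35 + 0.3405·0.46 + 0.1932·0.19
      = 0.05887 + 0.15663 + 0.036708 = 0.252208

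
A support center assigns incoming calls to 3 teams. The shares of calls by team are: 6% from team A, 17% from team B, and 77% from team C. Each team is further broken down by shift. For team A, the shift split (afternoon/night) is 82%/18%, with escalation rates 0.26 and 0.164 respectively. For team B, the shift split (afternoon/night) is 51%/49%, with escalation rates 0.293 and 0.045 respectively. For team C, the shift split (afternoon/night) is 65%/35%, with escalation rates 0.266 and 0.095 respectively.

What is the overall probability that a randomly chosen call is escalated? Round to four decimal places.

0.2025

P(E|A) = 0.82·0.26 + 0.18·0.164 = 0.2132 + 0.02952 = 0.24272
P(E|B) = 0.51·0.293 + 0.49·0.045 = 0.14943 + 0.02205 = 0.17148
P(E|C) = 0.65·0.266 + 0.35·0.095 = 0.1729 + 0.03325 = 0.20615
By total probability over the outer partition,
P(E) = 0.06·0.24272 + 0.17·0.17148 + 0.77·0.20615
      = 0.0145632 + 0.0291516 + 0.1587355 = 0.2024503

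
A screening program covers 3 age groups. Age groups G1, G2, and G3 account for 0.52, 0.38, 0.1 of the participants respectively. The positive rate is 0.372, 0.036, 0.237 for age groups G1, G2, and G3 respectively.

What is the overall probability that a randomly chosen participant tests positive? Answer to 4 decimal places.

Summing over the partition,
P(T) = P(T|G1)·P(G1) + P(T|G2)·P(G2) + P(T|G3)·P(G3)
      = 0.372·0.52 + 0.036·0.38 + 0.237·0.1
      = 0.19344 + 0.01368 + 0.0237 = 0.23082

P(T) ≈ 0.2308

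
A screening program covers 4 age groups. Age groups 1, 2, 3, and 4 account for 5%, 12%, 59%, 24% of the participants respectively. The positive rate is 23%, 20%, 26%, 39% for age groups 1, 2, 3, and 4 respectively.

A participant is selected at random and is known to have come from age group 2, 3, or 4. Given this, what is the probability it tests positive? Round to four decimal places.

Let S = {2, 3, 4}.
P(S) = 0.12 + 0.59 + 0.24 = 0.95.
P(T ∩ S) = 0.2·0.12 + 0.26·0.59 + 0.39·0.24 = 0.024 + 0.1534 + 0.0936 = 0.271.
P(T | S) = 0.271 / 0.95 = 0.285263…

P(T|S) ≈ 0.2853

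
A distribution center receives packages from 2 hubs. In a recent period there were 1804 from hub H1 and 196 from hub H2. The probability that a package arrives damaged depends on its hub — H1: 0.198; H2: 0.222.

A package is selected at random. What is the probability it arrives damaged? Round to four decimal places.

Total: 1804 + 196 = 2000.
P(H1) = 1804/2000 = 0.902. P(H2) = 196/2000 = 0.098.
P(D) = P(D|H1)·P(H1) + P(D|H2)·P(H2)
      = 0.198·0.902 + 0.222·0.098
      = 0.178596 + 0.021756 = 0.200352

0.2004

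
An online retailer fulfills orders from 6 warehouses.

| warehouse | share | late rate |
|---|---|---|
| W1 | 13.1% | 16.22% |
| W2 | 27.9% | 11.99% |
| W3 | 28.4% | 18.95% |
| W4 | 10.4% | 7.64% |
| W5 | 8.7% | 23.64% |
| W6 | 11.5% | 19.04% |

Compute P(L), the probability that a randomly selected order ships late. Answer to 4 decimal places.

0.1589

P(L) = P(L|W1)·P(W1) + P(L|W2)·P(W2) + P(L|W3)·P(W3) + P(L|W4)·P(W4) + P(L|W5)·P(W5) + P(L|W6)·P(W6)
      = 0.1622·0.131 + 0.1199·0.279 + 0.1895·0.284 + 0.0764·0.104 + 0.2364·0.087 + 0.1904·0.115
      = 0.0212482 + 0.0334521 + 0.053818 + 0.0079456 + 0.0205668 + 0.021896 = 0.1589267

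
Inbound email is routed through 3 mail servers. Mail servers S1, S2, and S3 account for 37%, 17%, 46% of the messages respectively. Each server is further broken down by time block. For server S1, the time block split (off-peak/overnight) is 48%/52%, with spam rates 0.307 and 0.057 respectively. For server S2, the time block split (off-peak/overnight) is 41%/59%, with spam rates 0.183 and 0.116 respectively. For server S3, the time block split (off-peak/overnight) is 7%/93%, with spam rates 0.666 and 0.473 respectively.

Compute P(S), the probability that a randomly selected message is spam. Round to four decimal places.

0.3137

P(S|S1) = 0.48·0.307 + 0.52·0.057 = 0.14736 + 0.02964 = 0.177
P(S|S2) = 0.41·0.183 + 0.59·0.116 = 0.07503 + 0.06844 = 0.14347
P(S|S3) = 0.07·0.666 + 0.93·0.473 = 0.04662 + 0.43989 = 0.48651
By total probability over the outer partition,
P(S) = 0.37·0.177 + 0.17·0.14347 + 0.46·0.48651
      = 0.06549 + 0.0243899 + 0.2237946 = 0.3136745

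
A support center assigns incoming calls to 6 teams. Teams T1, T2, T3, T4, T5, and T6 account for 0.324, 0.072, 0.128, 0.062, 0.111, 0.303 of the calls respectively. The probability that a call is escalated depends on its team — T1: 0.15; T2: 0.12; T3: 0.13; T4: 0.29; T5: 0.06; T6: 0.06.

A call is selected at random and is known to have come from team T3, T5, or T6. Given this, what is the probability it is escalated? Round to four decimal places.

0.0765

Let S = {T3, T5, T6}.
P(S) = 0.128 + 0.111 + 0.303 = 0.542.
P(E ∩ S) = 0.13·0.128 + 0.06·0.111 + 0.06·0.303 = 0.01664 + 0.00666 + 0.01818 = 0.04148.
P(E | S) = 0.04148 / 0.542 = 0.076531…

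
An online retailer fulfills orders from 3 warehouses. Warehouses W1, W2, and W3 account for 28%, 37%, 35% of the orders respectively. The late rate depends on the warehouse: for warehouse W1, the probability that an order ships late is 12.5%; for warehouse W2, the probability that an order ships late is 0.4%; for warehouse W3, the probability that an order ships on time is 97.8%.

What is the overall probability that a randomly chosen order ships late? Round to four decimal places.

P(L|W3) = 1 − 0.978 = 0.022.
P(L) = P(L|W1)·P(W1) + P(L|W2)·P(W2) + P(L|W3)·P(W3)
      = 0.125·0.28 + 0.004·0.37 + 0.022·0.35
      = 0.035 + 0.00148 + 0.0077 = 0.04418

P(L) ≈ 0.0442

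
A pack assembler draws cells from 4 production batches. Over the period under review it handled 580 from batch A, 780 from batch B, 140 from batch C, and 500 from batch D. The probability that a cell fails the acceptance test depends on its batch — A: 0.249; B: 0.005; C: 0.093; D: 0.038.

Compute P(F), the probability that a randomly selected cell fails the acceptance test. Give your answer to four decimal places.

Total: 580 + 780 + 140 + 500 = 2000.
P(A) = 580/2000 = 0.29. P(B) = 780/2000 = 0.39. P(C) = 140/2000 = 0.07. P(D) = 500/2000 = 0.25.
Summing over the partition,
P(F) = P(F|A)·P(A) + P(F|B)·P(B) + P(F|C)·P(C) + P(F|D)·P(D)
      = 0.249·0.29 + 0.005·0.39 + 0.093·0.07 + 0.038·0.25
      = 0.07221 + 0.00195 + 0.00651 + 0.0095 = 0.09017

P(F) ≈ 0.0902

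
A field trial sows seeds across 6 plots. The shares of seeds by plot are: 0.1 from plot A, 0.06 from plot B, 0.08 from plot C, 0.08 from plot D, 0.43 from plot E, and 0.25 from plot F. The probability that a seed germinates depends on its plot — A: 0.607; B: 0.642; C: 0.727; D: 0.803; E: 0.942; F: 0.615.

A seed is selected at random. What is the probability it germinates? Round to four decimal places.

0.7804

Using total probability over the partition,
P(G) = P(G|A)·P(A) + P(G|B)·P(B) + P(G|C)·P(C) + P(G|D)·P(D) + P(G|E)·P(E) + P(G|F)·P(F)
      = 0.607·0.1 + 0.642·0.06 + 0.727·0.08 + 0.803·0.08 + 0.942·0.43 + 0.615·0.25
      = 0.0607 + 0.03852 + 0.05816 + 0.06424 + 0.40506 + 0.15375 = 0.78043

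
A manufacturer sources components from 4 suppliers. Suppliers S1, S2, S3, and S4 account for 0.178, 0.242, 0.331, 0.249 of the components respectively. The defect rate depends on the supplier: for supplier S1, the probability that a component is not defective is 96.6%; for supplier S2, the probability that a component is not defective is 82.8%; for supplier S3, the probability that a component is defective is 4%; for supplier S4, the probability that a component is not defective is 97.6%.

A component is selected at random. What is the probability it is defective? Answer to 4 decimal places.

P(D|S1) = 1 − 0.966 = 0.034.
P(D|S2) = 1 − 0.828 = 0.172.
P(D|S4) = 1 − 0.976 = 0.024.
P(D) = P(D|S1)·P(S1) + P(D|S2)·P(S2) + P(D|S3)·P(S3) + P(D|S4)·P(S4)
      = 0.034·0.178 + 0.172·0.242 + 0.04·0.331 + 0.024·0.249
      = 0.006052 + 0.041624 + 0.01324 + 0.005976 = 0.066892

P(D) ≈ 0.0669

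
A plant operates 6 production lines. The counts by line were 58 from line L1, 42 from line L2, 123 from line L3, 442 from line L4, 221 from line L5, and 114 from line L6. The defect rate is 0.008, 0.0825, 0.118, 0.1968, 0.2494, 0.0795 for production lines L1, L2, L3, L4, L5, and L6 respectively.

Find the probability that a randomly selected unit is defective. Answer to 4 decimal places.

Total: 58 + 42 + 123 + 442 + 221 + 114 = 1000.
P(L1) = 58/1000 = 0.058. P(L2) = 42/1000 = 0.042. P(L3) = 123/1000 = 0.123. P(L4) = 442/1000 = 0.442. P(L5) = 221/1000 = 0.221. P(L6) = 114/1000 = 0.114.
P(D) = P(D|L1)·P(L1) + P(D|L2)·P(L2) + P(D|L3)·P(L3) + P(D|L4)·P(L4) + P(D|L5)·P(L5) + P(D|L6)·P(L6)
      = 0.008·0.058 + 0.0825·0.042 + 0.118·0.123 + 0.1968·0.442 + 0.2494·0.221 + 0.0795·0.114
      = 0.000464 + 0.003465 + 0.014514 + 0.0869856 + 0.0551174 + 0.009063 = 0.169609

0.1696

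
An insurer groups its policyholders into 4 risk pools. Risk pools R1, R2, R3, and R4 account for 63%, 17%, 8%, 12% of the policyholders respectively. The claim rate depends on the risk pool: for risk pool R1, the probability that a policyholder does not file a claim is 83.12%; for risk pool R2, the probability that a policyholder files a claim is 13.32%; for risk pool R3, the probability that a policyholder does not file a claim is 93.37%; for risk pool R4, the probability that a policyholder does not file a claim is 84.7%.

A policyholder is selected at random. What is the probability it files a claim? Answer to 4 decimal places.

P(C|R1) = 1 − 0.8312 = 0.1688.
P(C|R3) = 1 − 0.9337 = 0.0663.
P(C|R4) = 1 − 0.847 = 0.153.
P(C) = P(C|R1)·P(R1) + P(C|R2)·P(R2) + P(C|R3)·P(R3) + P(C|R4)·P(R4)
      = 0.1688·0.63 + 0.1332·0.17 + 0.0663·0.08 + 0.153·0.12
      = 0.106344 + 0.022644 + 0.005304 + 0.01836 = 0.152652

P(C) ≈ 0.1527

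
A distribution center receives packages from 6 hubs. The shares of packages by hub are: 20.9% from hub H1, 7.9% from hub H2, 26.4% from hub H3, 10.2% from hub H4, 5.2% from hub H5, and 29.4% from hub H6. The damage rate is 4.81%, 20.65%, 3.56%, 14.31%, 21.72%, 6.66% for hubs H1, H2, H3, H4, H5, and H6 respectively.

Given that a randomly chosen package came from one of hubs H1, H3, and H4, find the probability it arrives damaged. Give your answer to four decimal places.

0.0592

Let S = {H1, H3, H4}.
P(S) = 0.209 + 0.264 + 0.102 = 0.575.
P(D ∩ S) = 0.0481·0.209 + 0.0356·0.264 + 0.1431·0.102 = 0.0100529 + 0.0093984 + 0.0145962 = 0.0340475.
P(D | S) = 0.0340475 / 0.575 = 0.059213…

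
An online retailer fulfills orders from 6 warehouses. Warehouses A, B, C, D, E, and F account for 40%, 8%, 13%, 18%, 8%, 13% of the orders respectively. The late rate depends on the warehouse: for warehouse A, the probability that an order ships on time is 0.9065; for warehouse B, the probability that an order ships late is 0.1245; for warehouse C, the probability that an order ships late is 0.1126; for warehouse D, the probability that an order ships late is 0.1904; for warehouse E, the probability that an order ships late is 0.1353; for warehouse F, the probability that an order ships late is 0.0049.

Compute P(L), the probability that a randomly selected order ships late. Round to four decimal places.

0.1077

P(L|A) = 1 − 0.9065 = 0.0935.
By the law of total probability,
P(L) = P(L|A)·P(A) + P(L|B)·P(B) + P(L|C)·P(C) + P(L|D)·P(D) + P(L|E)·P(E) + P(L|F)·P(F)
      = 0.0935·0.4 + 0.1245·0.08 + 0.1126·0.13 + 0.1904·0.18 + 0.1353·0.08 + 0.0049·0.13
      = 0.0374 + 0.00996 + 0.014638 + 0.034272 + 0.010824 + 0.000637 = 0.107731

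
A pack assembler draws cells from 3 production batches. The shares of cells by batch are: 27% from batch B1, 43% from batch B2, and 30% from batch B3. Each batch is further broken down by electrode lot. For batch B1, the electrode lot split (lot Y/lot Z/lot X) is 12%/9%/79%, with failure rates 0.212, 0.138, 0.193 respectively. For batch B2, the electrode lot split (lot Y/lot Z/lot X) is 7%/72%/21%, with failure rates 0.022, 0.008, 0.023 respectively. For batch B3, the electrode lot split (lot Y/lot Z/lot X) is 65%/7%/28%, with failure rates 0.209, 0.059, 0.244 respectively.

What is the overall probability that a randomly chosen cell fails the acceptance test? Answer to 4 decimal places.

P(F|B1) = 0.12·0.212 + 0.09·0.138 + 0.79·0.193 = 0.02544 + 0.01242 + 0.15247 = 0.19033
P(F|B2) = 0.07·0.022 + 0.72·0.008 + 0.21·0.023 = 0.00154 + 0.00576 + 0.00483 = 0.01213
P(F|B3) = 0.65·0.209 + 0.07·0.059 + 0.28·0.244 = 0.13585 + 0.00413 + 0.06832 = 0.2083
By total probability over the outer partition,
P(F) = 0.27·0.19033 + 0.43·0.01213 + 0.3·0.2083
      = 0.0513891 + 0.0052159 + 0.06249 = 0.119095

P(F) ≈ 0.1191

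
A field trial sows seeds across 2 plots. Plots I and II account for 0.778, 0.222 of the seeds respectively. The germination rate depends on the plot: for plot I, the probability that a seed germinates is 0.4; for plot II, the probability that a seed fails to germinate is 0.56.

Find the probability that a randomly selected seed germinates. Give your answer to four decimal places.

0.4089

P(G|II) = 1 − 0.56 = 0.44.
P(G) = P(G|I)·P(I) + P(G|II)·P(II)
      = 0.4·0.778 + 0.44·0.222
      = 0.3112 + 0.09768 = 0.40888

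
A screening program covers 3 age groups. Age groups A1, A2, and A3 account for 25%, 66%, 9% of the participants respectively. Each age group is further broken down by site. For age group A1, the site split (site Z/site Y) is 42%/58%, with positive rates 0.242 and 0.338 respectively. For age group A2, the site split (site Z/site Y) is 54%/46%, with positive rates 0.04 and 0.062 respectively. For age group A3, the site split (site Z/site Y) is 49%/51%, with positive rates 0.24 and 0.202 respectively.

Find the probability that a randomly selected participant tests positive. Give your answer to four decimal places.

P(T|A1) = 0.42·0.242 + 0.58·0.338 = 0.10164 + 0.19604 = 0.29768
P(T|A2) = 0.54·0.04 + 0.46·0.062 = 0.0216 + 0.02852 = 0.05012
P(T|A3) = 0.49·0.24 + 0.51·0.202 = 0.1176 + 0.10302 = 0.22062
Then overall,
P(T) = 0.25·0.29768 + 0.66·0.05012 + 0.09·0.22062
      = 0.07442 + 0.0330792 + 0.0198558 = 0.127355

0.1274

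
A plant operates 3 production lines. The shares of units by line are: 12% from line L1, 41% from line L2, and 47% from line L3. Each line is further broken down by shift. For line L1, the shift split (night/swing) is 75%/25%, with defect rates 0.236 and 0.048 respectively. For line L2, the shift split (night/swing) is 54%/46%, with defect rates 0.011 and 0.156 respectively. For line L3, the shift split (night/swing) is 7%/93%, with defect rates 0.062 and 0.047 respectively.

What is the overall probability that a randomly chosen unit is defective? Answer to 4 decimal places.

0.0771

P(D|L1) = 0.75·0.236 + 0.25·0.048 = 0.177 + 0.012 = 0.189
P(D|L2) = 0.54·0.011 + 0.46·0.156 = 0.00594 + 0.07176 = 0.0777
P(D|L3) = 0.07·0.062 + 0.93·0.047 = 0.00434 + 0.04371 = 0.04805
By total probability over the outer partition,
P(D) = 0.12·0.189 + 0.41·0.0777 + 0.47·0.04805
      = 0.02268 + 0.031857 + 0.0225835 = 0.0771205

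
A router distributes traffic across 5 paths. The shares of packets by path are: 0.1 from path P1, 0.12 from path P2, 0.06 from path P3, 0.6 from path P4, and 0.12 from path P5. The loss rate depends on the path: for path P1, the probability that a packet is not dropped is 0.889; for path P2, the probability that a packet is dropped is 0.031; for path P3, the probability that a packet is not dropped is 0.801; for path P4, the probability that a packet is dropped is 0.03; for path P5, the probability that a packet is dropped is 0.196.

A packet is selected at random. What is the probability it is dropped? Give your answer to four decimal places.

0.0683

P(L|P1) = 1 − 0.889 = 0.111.
P(L|P3) = 1 − 0.801 = 0.199.
P(L) = P(L|P1)·P(P1) + P(L|P2)·P(P2) + P(L|P3)·P(P3) + P(L|P4)·P(P4) + P(L|P5)·P(P5)
      = 0.111·0.1 + 0.031·0.12 + 0.199·0.06 + 0.03·0.6 + 0.196·0.12
      = 0.0111 + 0.00372 + 0.01194 + 0.018 + 0.02352 = 0.06828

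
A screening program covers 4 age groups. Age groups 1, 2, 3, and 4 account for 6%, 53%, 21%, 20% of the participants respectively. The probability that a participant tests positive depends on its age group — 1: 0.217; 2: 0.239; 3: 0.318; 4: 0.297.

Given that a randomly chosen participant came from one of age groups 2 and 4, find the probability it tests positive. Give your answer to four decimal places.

0.2549

Let S = {2, 4}.
P(S) = 0.53 + 0.2 = 0.73.
P(T ∩ S) = 0.239·0.53 + 0.297·0.2 = 0.12667 + 0.0594 = 0.18607.
P(T | S) = 0.18607 / 0.73 = 0.254890…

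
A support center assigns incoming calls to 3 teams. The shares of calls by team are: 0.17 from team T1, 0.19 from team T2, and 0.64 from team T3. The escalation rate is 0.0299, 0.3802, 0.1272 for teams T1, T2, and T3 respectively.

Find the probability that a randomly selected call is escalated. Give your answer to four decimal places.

Summing over the partition,
P(E) = P(E|T1)·P(T1) + P(E|T2)·P(T2) + P(E|T3)·P(T3)
      = 0.0299·0.17 + 0.3802·0.19 + 0.1272·0.64
      = 0.005083 + 0.072238 + 0.081408 = 0.158729

P(E) ≈ 0.1587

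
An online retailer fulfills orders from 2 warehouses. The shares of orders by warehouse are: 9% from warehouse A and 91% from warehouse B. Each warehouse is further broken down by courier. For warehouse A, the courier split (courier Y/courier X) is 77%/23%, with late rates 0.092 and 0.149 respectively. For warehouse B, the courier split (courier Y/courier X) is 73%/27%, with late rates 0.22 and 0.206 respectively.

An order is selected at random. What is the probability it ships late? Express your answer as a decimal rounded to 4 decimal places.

P(L|A) = 0.77·0.092 + 0.23·0.149 = 0.07084 + 0.03427 = 0.10511
P(L|B) = 0.73·0.22 + 0.27·0.206 = 0.1606 + 0.05562 = 0.21622
Then overall,
P(L) = 0.09·0.10511 + 0.91·0.21622
      = 0.0094599 + 0.1967602 = 0.2062201

0.2062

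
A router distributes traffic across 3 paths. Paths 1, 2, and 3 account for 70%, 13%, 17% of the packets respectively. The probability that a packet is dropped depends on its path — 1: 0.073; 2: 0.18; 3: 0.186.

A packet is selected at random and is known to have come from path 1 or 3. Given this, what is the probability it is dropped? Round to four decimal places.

0.0951

Let S = {1, 3}.
P(S) = 0.7 + 0.17 = 0.87.
P(L ∩ S) = 0.073·0.7 + 0.186·0.17 = 0.0511 + 0.03162 = 0.08272.
P(L | S) = 0.08272 / 0.87 = 0.095080…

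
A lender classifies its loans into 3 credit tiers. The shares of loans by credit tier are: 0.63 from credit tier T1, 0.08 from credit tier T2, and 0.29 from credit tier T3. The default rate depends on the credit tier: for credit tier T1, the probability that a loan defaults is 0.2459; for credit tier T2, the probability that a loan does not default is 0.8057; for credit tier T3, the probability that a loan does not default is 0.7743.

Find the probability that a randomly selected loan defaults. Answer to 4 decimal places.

P(D|T2) = 1 − 0.8057 = 0.1943.
P(D|T3) = 1 − 0.7743 = 0.2257.
P(D) = P(D|T1)·P(T1) + P(D|T2)·P(T2) + P(D|T3)·P(T3)
      = 0.2459·0.63 + 0.1943·0.08 + 0.2257·0.29
      = 0.154917 + 0.015544 + 0.065453 = 0.235914

0.2359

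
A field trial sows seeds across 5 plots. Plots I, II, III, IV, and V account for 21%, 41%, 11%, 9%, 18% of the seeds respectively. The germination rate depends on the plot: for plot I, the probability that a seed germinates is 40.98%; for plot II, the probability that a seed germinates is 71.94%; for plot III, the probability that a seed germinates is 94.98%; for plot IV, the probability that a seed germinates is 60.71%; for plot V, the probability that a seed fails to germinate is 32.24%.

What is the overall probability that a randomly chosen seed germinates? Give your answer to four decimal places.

0.6621

P(G|V) = 1 − 0.3224 = 0.6776.
P(G) = P(G|I)·P(I) + P(G|II)·P(II) + P(G|III)·P(III) + P(G|IV)·P(IV) + P(G|V)·P(V)
      = 0.4098·0.21 + 0.7194·0.41 + 0.9498·0.11 + 0.6071·0.09 + 0.6776·0.18
      = 0.086058 + 0.294954 + 0.104478 + 0.054639 + 0.121968 = 0.662097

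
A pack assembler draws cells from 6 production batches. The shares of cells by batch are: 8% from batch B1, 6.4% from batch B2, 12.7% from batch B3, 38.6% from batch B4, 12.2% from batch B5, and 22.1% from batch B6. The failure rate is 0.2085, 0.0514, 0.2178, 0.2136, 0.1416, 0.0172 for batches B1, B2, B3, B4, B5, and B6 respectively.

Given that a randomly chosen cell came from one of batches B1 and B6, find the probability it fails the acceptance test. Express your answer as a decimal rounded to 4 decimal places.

P(F|S) ≈ 0.0680

Let S = {B1, B6}.
P(S) = 0.08 + 0.221 = 0.301.
P(F ∩ S) = 0.2085·0.08 + 0.0172·0.221 = 0.01668 + 0.0038012 = 0.0204812.
P(F | S) = 0.0204812 / 0.301 = 0.068044…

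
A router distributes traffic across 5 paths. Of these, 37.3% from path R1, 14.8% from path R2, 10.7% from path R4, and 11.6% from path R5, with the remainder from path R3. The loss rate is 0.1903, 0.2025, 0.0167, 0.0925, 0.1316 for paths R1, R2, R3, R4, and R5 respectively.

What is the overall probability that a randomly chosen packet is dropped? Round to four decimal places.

P(R3) = 1 − (0.373 + 0.148 + 0.107 + 0.116) = 0.256.
P(L) = P(L|R1)·P(R1) + P(L|R2)·P(R2) + P(L|R3)·P(R3) + P(L|R4)·P(R4) + P(L|R5)·P(R5)
      = 0.1903·0.373 + 0.2025·0.148 + 0.0167·0.256 + 0.0925·0.107 + 0.1316·0.116
      = 0.0709819 + 0.02997 + 0.0042752 + 0.0098975 + 0.0152656 = 0.1303902

P(L) ≈ 0.1304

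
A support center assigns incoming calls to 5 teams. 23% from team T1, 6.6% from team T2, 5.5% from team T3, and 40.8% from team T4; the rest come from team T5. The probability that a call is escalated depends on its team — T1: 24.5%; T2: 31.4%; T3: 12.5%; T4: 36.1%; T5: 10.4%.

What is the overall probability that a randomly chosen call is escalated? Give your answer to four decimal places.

P(E) ≈ 0.2563

P(T5) = 1 − (0.23 + 0.066 + 0.055 + 0.408) = 0.241.
By the law of total probability,
P(E) = P(E|T1)·P(T1) + P(E|T2)·P(T2) + P(E|T3)·P(T3) + P(E|T4)·P(T4) + P(E|T5)·P(T5)
      = 0.245·0.23 + 0.314·0.066 + 0.125·0.055 + 0.361·0.408 + 0.104·0.241
      = 0.05635 + 0.020724 + 0.006875 + 0.147288 + 0.025064 = 0.256301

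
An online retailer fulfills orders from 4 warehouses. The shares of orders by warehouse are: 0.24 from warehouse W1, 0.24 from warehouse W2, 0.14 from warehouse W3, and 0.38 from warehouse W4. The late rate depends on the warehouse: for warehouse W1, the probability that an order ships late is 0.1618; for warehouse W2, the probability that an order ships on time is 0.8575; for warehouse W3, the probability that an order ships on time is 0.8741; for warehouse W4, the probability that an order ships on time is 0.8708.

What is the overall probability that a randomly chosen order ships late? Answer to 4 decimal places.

0.1398

P(L|W2) = 1 − 0.8575 = 0.1425.
P(L|W3) = 1 − 0.8741 = 0.1259.
P(L|W4) = 1 − 0.8708 = 0.1292.
P(L) = P(L|W1)·P(W1) + P(L|W2)·P(W2) + P(L|W3)·P(W3) + P(L|W4)·P(W4)
      = 0.1618·0.24 + 0.1425·0.24 + 0.1259·0.14 + 0.1292·0.38
      = 0.038832 + 0.0342 + 0.017626 + 0.049096 = 0.139754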